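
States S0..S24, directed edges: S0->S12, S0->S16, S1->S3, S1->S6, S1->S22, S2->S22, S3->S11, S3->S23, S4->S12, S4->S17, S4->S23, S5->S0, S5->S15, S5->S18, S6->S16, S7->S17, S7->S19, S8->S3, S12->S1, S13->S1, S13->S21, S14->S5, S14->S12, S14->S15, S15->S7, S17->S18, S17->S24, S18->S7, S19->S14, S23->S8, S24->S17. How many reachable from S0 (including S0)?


BFS from S0:
  layer 0: {S0}
  layer 1: {S12, S16}
  layer 2: {S1}
  layer 3: {S3, S6, S22}
  layer 4: {S11, S23}
  layer 5: {S8}
Reachable set: {S0, S1, S3, S6, S8, S11, S12, S16, S22, S23}
Count = 10

10


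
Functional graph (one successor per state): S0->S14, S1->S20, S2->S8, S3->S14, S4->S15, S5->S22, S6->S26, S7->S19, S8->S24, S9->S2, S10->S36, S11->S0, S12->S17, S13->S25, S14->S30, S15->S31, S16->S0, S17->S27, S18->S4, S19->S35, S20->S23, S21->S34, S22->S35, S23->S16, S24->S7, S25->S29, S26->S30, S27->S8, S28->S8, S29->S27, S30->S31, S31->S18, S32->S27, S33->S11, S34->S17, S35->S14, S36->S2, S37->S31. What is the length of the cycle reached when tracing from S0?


Trace from S0 until a state repeats:
  S0 -> S14 -> S30 -> S31 -> S18 -> S4 -> S15 -> S31
S31 first seen at step 3, revisited at step 7.
Cycle length = 7 - 3 = 4

4


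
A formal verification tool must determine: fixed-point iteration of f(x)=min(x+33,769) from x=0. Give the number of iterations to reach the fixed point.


Step 1: x=0, cap=769, increment=33
Step 2: x grows by 33 each step until capped at 769; fixed point is x=769
Step 3: iterations = ceil(769/33) = 24

24


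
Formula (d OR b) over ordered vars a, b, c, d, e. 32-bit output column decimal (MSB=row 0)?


Formula: (d OR b) over a, b, c, d, e (32 rows)
Evaluate each row (bits = a,b,c,d,e, MSB first):
  row 0 [00000]: (0 OR 0) -> 0
  row 1 [00001]: (0 OR 0) -> 0
  row 2 [00010]: (1 OR 0) -> 1
  row 3 [00011]: (1 OR 0) -> 1
  row 4 [00100]: (0 OR 0) -> 0
  row 5 [00101]: (0 OR 0) -> 0
  row 6 [00110]: (1 OR 0) -> 1
  row 7 [00111]: (1 OR 0) -> 1
  row 8 [01000]: (0 OR 1) -> 1
  row 9 [01001]: (0 OR 1) -> 1
  row 10 [01010]: (1 OR 1) -> 1
  row 11 [01011]: (1 OR 1) -> 1
  row 12 [01100]: (0 OR 1) -> 1
  row 13 [01101]: (0 OR 1) -> 1
  row 14 [01110]: (1 OR 1) -> 1
  row 15 [01111]: (1 OR 1) -> 1
  row 16 [10000]: (0 OR 0) -> 0
  row 17 [10001]: (0 OR 0) -> 0
  row 18 [10010]: (1 OR 0) -> 1
  row 19 [10011]: (1 OR 0) -> 1
  row 20 [10100]: (0 OR 0) -> 0
  row 21 [10101]: (0 OR 0) -> 0
  row 22 [10110]: (1 OR 0) -> 1
  row 23 [10111]: (1 OR 0) -> 1
  row 24 [11000]: (0 OR 1) -> 1
  row 25 [11001]: (0 OR 1) -> 1
  row 26 [11010]: (1 OR 1) -> 1
  row 27 [11011]: (1 OR 1) -> 1
  row 28 [11100]: (0 OR 1) -> 1
  row 29 [11101]: (0 OR 1) -> 1
  row 30 [11110]: (1 OR 1) -> 1
  row 31 [11111]: (1 OR 1) -> 1
Full result column, 4 rows per line (a,b,c fixed per line; d,e runs 00..11 left to right):
  rows 0-3 [a,b,c=000]: 0011  = hex 3
  rows 4-7 [a,b,c=001]: 0011  = hex 3
  rows 8-11 [a,b,c=010]: 1111  = hex F
  rows 12-15 [a,b,c=011]: 1111  = hex F
  rows 16-19 [a,b,c=100]: 0011  = hex 3
  rows 20-23 [a,b,c=101]: 0011  = hex 3
  rows 24-27 [a,b,c=110]: 1111  = hex F
  rows 28-31 [a,b,c=111]: 1111  = hex F
Output column (row 0 .. row 31) = 00110011111111110011001111111111
Output column grouped in 4s = 0011 0011 1111 1111 0011 0011 1111 1111 = 0x33FF33FF
Convert to decimal digit by digit (value = value*16 + digit):
  3 -> 3
  3*16 + 3 = 51
  51*16 + 15 (F) = 831
  831*16 + 15 (F) = 13311
  13311*16 + 3 = 212979
  212979*16 + 3 = 3407667
  3407667*16 + 15 (F) = 54522687
  54522687*16 + 15 (F) = 872363007
Decimal = 872363007

872363007


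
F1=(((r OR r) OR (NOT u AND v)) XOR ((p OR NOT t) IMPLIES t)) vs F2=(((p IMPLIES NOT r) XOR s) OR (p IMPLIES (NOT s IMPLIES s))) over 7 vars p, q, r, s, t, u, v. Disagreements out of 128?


F1 = (((r OR r) OR (NOT u AND v)) XOR ((p OR NOT t) IMPLIES t))
F2 = (((p IMPLIES NOT r) XOR s) OR (p IMPLIES (NOT s IMPLIES s)))
Evaluate both on each of 128 rows (bits = p,q,r,s,t,u,v):
  row 0 [0000000]: F1=0 F2=1 (differ) -> 1
  row 1 [0000001]: F1=1 F2=1 -> 0
  row 2 [0000010]: F1=0 F2=1 (differ) -> 1
  row 3 [0000011]: F1=0 F2=1 (differ) -> 1
  row 4 [0000100]: F1=1 F2=1 -> 0
  (every remaining row is evaluated the same way; all 128 results are listed next)
Full result column, 8 rows per line (p,q,r,s fixed per line; t,u,v runs 000..111 left to right):
  rows 0-7 [p,q,r,s=0000]: 10110100  (ones: 4)
  rows 8-15 [p,q,r,s=0001]: 10110100  (ones: 4)
  rows 16-23 [p,q,r,s=0010]: 00001111  (ones: 4)
  rows 24-31 [p,q,r,s=0011]: 00001111  (ones: 4)
  rows 32-39 [p,q,r,s=0100]: 10110100  (ones: 4)
  rows 40-47 [p,q,r,s=0101]: 10110100  (ones: 4)
  rows 48-55 [p,q,r,s=0110]: 00001111  (ones: 4)
  rows 56-63 [p,q,r,s=0111]: 00001111  (ones: 4)
  rows 64-71 [p,q,r,s=1000]: 10110100  (ones: 4)
  rows 72-79 [p,q,r,s=1001]: 10110100  (ones: 4)
  rows 80-87 [p,q,r,s=1010]: 11110000  (ones: 4)
  rows 88-95 [p,q,r,s=1011]: 00001111  (ones: 4)
  rows 96-103 [p,q,r,s=1100]: 10110100  (ones: 4)
  rows 104-111 [p,q,r,s=1101]: 10110100  (ones: 4)
  rows 112-119 [p,q,r,s=1110]: 11110000  (ones: 4)
  rows 120-127 [p,q,r,s=1111]: 00001111  (ones: 4)
Disagreements = 4+4+4+4+4+4+4+4+4+4+4+4+4+4+4+4 = 64

64


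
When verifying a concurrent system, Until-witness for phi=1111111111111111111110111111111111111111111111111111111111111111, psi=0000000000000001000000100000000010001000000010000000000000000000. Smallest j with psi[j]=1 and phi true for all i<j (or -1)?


(phi U psi) at 0: need smallest j with psi[j]=1 and phi[i]=1 for all i in [0,j).
Scan from step 0:
  step 0: phi=1, psi=0 -> continue
  step 1: phi=1, psi=0 -> continue
  step 2: phi=1, psi=0 -> continue
  step 3: phi=1, psi=0 -> continue
  step 15: psi=1 and phi held for [0,15) -> witness found
Witness step = 15

15


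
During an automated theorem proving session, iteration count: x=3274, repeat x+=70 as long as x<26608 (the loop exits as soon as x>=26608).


Step 1: x goes from 3274 toward 26608 by 70; the body runs while x<26608, so iterations = ceil((bound-start)/step)
Step 2: Distance=23334
Step 3: ceil(23334/70)=334

334


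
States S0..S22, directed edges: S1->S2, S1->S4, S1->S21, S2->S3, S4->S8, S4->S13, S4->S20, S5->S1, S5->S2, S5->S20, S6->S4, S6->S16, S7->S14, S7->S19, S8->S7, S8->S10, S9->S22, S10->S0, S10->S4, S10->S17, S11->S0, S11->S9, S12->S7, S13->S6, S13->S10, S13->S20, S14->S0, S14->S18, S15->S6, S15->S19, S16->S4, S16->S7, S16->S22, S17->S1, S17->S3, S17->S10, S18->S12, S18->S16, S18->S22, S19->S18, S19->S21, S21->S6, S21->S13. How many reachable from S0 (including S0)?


BFS from S0:
  layer 0: {S0}
Reachable set: {S0}
Count = 1

1


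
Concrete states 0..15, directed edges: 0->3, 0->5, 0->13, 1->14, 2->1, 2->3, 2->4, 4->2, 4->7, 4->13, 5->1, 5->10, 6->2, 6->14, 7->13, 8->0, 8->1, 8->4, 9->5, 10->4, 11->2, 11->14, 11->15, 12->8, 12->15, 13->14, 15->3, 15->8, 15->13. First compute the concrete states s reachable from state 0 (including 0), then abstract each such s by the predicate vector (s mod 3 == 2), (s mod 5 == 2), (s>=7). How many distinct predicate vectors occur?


BFS from 0:
Concrete reachable: {0, 1, 2, 3, 4, 5, 7, 10, 13, 14}
Abstract via predicates (s mod 3 == 2), (s mod 5 == 2), (s>=7):
  (0,0,0) <- {0, 1, 3, 4}
  (0,0,1) <- {10, 13}
  (0,1,1) <- {7}
  (1,0,0) <- {5}
  (1,0,1) <- {14}
  (1,1,0) <- {2}
Distinct abstract states = 6

6


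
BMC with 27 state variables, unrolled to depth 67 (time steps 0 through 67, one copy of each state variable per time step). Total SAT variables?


BMC unrolls to depth k, creating one copy of each state var for steps 0..k.
Step count = 67 + 1 = 68 (steps 0 through 67)
Vars per step = 27
Total = 27 * 68 = 1836

1836


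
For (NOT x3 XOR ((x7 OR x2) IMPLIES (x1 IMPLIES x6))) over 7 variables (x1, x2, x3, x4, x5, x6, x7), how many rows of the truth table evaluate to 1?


Formula: (NOT x3 XOR ((x7 OR x2) IMPLIES (x1 IMPLIES x6))) over 7 vars (128 rows)
Evaluate each row (x1, x2, x3, x4, x5, x6, x7 as bits, MSB first):
  row 0 [0000000]: (NOT 0 XOR ((0 OR 0) IMPLIES (0 IMPLIES 0))) -> 0
  row 1 [0000001]: (NOT 0 XOR ((1 OR 0) IMPLIES (0 IMPLIES 0))) -> 0
  row 2 [0000010]: (NOT 0 XOR ((0 OR 0) IMPLIES (0 IMPLIES 1))) -> 0
  row 3 [0000011]: (NOT 0 XOR ((1 OR 0) IMPLIES (0 IMPLIES 1))) -> 0
  row 4 [0000100]: (NOT 0 XOR ((0 OR 0) IMPLIES (0 IMPLIES 0))) -> 0
  (every remaining row is evaluated the same way; all 128 results are listed next)
Full result column, 8 rows per line (x1,x2,x3,x4 fixed per line; x5,x6,x7 runs 000..111 left to right):
  rows 0-7 [x1,x2,x3,x4=0000]: 00000000  (ones: 0)
  rows 8-15 [x1,x2,x3,x4=0001]: 00000000  (ones: 0)
  rows 16-23 [x1,x2,x3,x4=0010]: 11111111  (ones: 8)
  rows 24-31 [x1,x2,x3,x4=0011]: 11111111  (ones: 8)
  rows 32-39 [x1,x2,x3,x4=0100]: 00000000  (ones: 0)
  rows 40-47 [x1,x2,x3,x4=0101]: 00000000  (ones: 0)
  rows 48-55 [x1,x2,x3,x4=0110]: 11111111  (ones: 8)
  rows 56-63 [x1,x2,x3,x4=0111]: 11111111  (ones: 8)
  rows 64-71 [x1,x2,x3,x4=1000]: 01000100  (ones: 2)
  rows 72-79 [x1,x2,x3,x4=1001]: 01000100  (ones: 2)
  rows 80-87 [x1,x2,x3,x4=1010]: 10111011  (ones: 6)
  rows 88-95 [x1,x2,x3,x4=1011]: 10111011  (ones: 6)
  rows 96-103 [x1,x2,x3,x4=1100]: 11001100  (ones: 4)
  rows 104-111 [x1,x2,x3,x4=1101]: 11001100  (ones: 4)
  rows 112-119 [x1,x2,x3,x4=1110]: 00110011  (ones: 4)
  rows 120-127 [x1,x2,x3,x4=1111]: 00110011  (ones: 4)
Count of 1-rows = 0+0+8+8+0+0+8+8+2+2+6+6+4+4+4+4 = 64

64


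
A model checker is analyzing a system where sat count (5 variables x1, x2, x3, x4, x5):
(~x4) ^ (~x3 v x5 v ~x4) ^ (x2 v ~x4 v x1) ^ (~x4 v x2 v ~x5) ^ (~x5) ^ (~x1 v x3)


CNF with 6 clauses over 5 vars (32 assignments).
An assignment satisfies CNF iff every clause has >=1 true literal.
Check each row (bits = x1,x2,x3,x4,x5; clause T/F shown):
  row 0 [00000]: clauses=TTTTTT -> 1
  row 1 [00001]: clauses=TTTTFT -> 0
  row 2 [00010]: clauses=FTFTTT -> 0
  row 3 [00011]: clauses=FTFFFT -> 0
  row 4 [00100]: clauses=TTTTTT -> 1
  row 5 [00101]: clauses=TTTTFT -> 0
  row 6 [00110]: clauses=FFFTTT -> 0
  row 7 [00111]: clauses=FTFFFT -> 0
  row 8 [01000]: clauses=TTTTTT -> 1
  row 9 [01001]: clauses=TTTTFT -> 0
  row 10 [01010]: clauses=FTTTTT -> 0
  row 11 [01011]: clauses=FTTTFT -> 0
  row 12 [01100]: clauses=TTTTTT -> 1
  row 13 [01101]: clauses=TTTTFT -> 0
  row 14 [01110]: clauses=FFTTTT -> 0
  row 15 [01111]: clauses=FTTTFT -> 0
  row 16 [10000]: clauses=TTTTTF -> 0
  row 17 [10001]: clauses=TTTTFF -> 0
  row 18 [10010]: clauses=FTTTTF -> 0
  row 19 [10011]: clauses=FTTFFF -> 0
  row 20 [10100]: clauses=TTTTTT -> 1
  row 21 [10101]: clauses=TTTTFT -> 0
  row 22 [10110]: clauses=FFTTTT -> 0
  row 23 [10111]: clauses=FTTFFT -> 0
  row 24 [11000]: clauses=TTTTTF -> 0
  row 25 [11001]: clauses=TTTTFF -> 0
  row 26 [11010]: clauses=FTTTTF -> 0
  row 27 [11011]: clauses=FTTTFF -> 0
  row 28 [11100]: clauses=TTTTTT -> 1
  row 29 [11101]: clauses=TTTTFT -> 0
  row 30 [11110]: clauses=FFTTTT -> 0
  row 31 [11111]: clauses=FTTTFT -> 0
Full result column, 8 rows per line (x1,x2 fixed per line; x3,x4,x5 runs 000..111 left to right):
  rows 0-7 [x1,x2=00]: 10001000  (ones: 2)
  rows 8-15 [x1,x2=01]: 10001000  (ones: 2)
  rows 16-23 [x1,x2=10]: 00001000  (ones: 1)
  rows 24-31 [x1,x2=11]: 00001000  (ones: 1)
Satisfying assignments = 2+2+1+1 = 6

6


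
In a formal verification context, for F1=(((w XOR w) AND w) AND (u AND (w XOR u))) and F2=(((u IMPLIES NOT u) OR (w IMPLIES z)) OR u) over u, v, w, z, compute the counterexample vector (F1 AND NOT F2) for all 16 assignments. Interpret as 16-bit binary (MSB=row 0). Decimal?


F1 = (((w XOR w) AND w) AND (u AND (w XOR u)))
F2 = (((u IMPLIES NOT u) OR (w IMPLIES z)) OR u)
Counterexample to F1=>F2 is where F1=1 and F2=0.
Evaluate each row (bits = u,v,w,z, MSB first):
  row 0 [0000]: F1=0 F2=1 -> F1&~F2 -> 0
  row 1 [0001]: F1=0 F2=1 -> F1&~F2 -> 0
  row 2 [0010]: F1=0 F2=1 -> F1&~F2 -> 0
  row 3 [0011]: F1=0 F2=1 -> F1&~F2 -> 0
  row 4 [0100]: F1=0 F2=1 -> F1&~F2 -> 0
  row 5 [0101]: F1=0 F2=1 -> F1&~F2 -> 0
  row 6 [0110]: F1=0 F2=1 -> F1&~F2 -> 0
  row 7 [0111]: F1=0 F2=1 -> F1&~F2 -> 0
  row 8 [1000]: F1=0 F2=1 -> F1&~F2 -> 0
  row 9 [1001]: F1=0 F2=1 -> F1&~F2 -> 0
  row 10 [1010]: F1=0 F2=1 -> F1&~F2 -> 0
  row 11 [1011]: F1=0 F2=1 -> F1&~F2 -> 0
  row 12 [1100]: F1=0 F2=1 -> F1&~F2 -> 0
  row 13 [1101]: F1=0 F2=1 -> F1&~F2 -> 0
  row 14 [1110]: F1=0 F2=1 -> F1&~F2 -> 0
  row 15 [1111]: F1=0 F2=1 -> F1&~F2 -> 0
Full result column, 4 rows per line (u,v fixed per line; w,z runs 00..11 left to right):
  rows 0-3 [u,v=00]: 0000  = hex 0
  rows 4-7 [u,v=01]: 0000  = hex 0
  rows 8-11 [u,v=10]: 0000  = hex 0
  rows 12-15 [u,v=11]: 0000  = hex 0
Counterexample vector (row 0 .. row 15) = 0000000000000000
Output column grouped in 4s = 0000 0000 0000 0000 = 0x0000
Convert to decimal digit by digit (value = value*16 + digit):
  0 -> 0
  0*16 + 0 = 0
  0*16 + 0 = 0
  0*16 + 0 = 0
Decimal = 0

0


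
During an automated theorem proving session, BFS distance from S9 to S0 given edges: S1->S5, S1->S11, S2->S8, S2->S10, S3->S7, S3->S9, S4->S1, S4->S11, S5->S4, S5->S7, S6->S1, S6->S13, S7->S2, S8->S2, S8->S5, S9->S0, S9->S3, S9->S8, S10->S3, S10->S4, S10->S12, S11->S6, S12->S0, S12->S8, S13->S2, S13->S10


BFS layer-by-layer from S9:
  dist 0: {S9}
  dist 1: {S0, S3, S8}
  -> S0 reached at distance 1
Shortest path length = 1

1


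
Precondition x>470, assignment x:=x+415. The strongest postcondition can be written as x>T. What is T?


Formula: sp(P, x:=E) = exists old_x. (x = E[old_x/x]) AND P[old_x/x] (old_x is the value of x before the assignment; eliminate old_x by solving x = E[old_x/x] for old_x)
Step 1: Precondition P: x>470, i.e. old_x > 470
Step 2: Assignment gives x = old_x + 415, so old_x = x - 415
Step 3: Substitute into P: x - 415 > 470
Step 4: Simplify: x > 470+415 = 885

885


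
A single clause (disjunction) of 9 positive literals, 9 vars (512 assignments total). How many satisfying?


Step 1: Total=2^9=512
Step 2: Unsat when all 9 false: 2^0=1
Step 3: Sat=512-1=511

511


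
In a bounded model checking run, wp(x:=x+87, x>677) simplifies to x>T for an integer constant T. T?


Formula: wp(x:=E, P) = P[E/x] (substitute E for x in postcondition)
Step 1: Postcondition: x>677
Step 2: Substitute x+87 for x: x+87>677
Step 3: Solve for x: x > 677-87 = 590

590


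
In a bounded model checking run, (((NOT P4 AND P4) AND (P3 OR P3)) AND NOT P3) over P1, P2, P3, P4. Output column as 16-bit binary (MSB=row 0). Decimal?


Formula: (((NOT P4 AND P4) AND (P3 OR P3)) AND NOT P3) over P1, P2, P3, P4 (16 rows)
Evaluate each row (bits = P1,P2,P3,P4, MSB first):
  row 0 [0000]: (((NOT 0 AND 0) AND (0 OR 0)) AND NOT 0) -> 0
  row 1 [0001]: (((NOT 1 AND 1) AND (0 OR 0)) AND NOT 0) -> 0
  row 2 [0010]: (((NOT 0 AND 0) AND (1 OR 1)) AND NOT 1) -> 0
  row 3 [0011]: (((NOT 1 AND 1) AND (1 OR 1)) AND NOT 1) -> 0
  row 4 [0100]: (((NOT 0 AND 0) AND (0 OR 0)) AND NOT 0) -> 0
  row 5 [0101]: (((NOT 1 AND 1) AND (0 OR 0)) AND NOT 0) -> 0
  row 6 [0110]: (((NOT 0 AND 0) AND (1 OR 1)) AND NOT 1) -> 0
  row 7 [0111]: (((NOT 1 AND 1) AND (1 OR 1)) AND NOT 1) -> 0
  row 8 [1000]: (((NOT 0 AND 0) AND (0 OR 0)) AND NOT 0) -> 0
  row 9 [1001]: (((NOT 1 AND 1) AND (0 OR 0)) AND NOT 0) -> 0
  row 10 [1010]: (((NOT 0 AND 0) AND (1 OR 1)) AND NOT 1) -> 0
  row 11 [1011]: (((NOT 1 AND 1) AND (1 OR 1)) AND NOT 1) -> 0
  row 12 [1100]: (((NOT 0 AND 0) AND (0 OR 0)) AND NOT 0) -> 0
  row 13 [1101]: (((NOT 1 AND 1) AND (0 OR 0)) AND NOT 0) -> 0
  row 14 [1110]: (((NOT 0 AND 0) AND (1 OR 1)) AND NOT 1) -> 0
  row 15 [1111]: (((NOT 1 AND 1) AND (1 OR 1)) AND NOT 1) -> 0
Full result column, 4 rows per line (P1,P2 fixed per line; P3,P4 runs 00..11 left to right):
  rows 0-3 [P1,P2=00]: 0000  = hex 0
  rows 4-7 [P1,P2=01]: 0000  = hex 0
  rows 8-11 [P1,P2=10]: 0000  = hex 0
  rows 12-15 [P1,P2=11]: 0000  = hex 0
Output column (row 0 .. row 15) = 0000000000000000
Output column grouped in 4s = 0000 0000 0000 0000 = 0x0000
Convert to decimal digit by digit (value = value*16 + digit):
  0 -> 0
  0*16 + 0 = 0
  0*16 + 0 = 0
  0*16 + 0 = 0
Decimal = 0

0


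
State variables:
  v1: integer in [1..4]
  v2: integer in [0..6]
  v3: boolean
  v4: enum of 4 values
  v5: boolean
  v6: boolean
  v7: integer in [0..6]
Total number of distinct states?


State space = product of domain sizes of all variables.
Domain sizes:
  v1 (integer in [1..4]): 4
  v2 (integer in [0..6]): 7
  v3 (boolean): 2
  v4 (enum of 4 values): 4
  v5 (boolean): 2
  v6 (boolean): 2
  v7 (integer in [0..6]): 7
Product = 4 * 7 * 2 * 4 * 2 * 2 * 7 = 6272

6272


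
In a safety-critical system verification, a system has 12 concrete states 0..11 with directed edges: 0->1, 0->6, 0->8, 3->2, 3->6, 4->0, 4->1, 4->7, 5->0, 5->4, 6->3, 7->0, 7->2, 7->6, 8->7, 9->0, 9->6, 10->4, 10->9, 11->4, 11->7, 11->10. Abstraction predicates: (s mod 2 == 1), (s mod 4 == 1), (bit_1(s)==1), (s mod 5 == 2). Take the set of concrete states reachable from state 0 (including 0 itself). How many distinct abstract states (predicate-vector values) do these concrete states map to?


BFS from 0:
Concrete reachable: {0, 1, 2, 3, 6, 7, 8}
Abstract via predicates (s mod 2 == 1), (s mod 4 == 1), (bit_1(s)==1), (s mod 5 == 2):
  (0,0,0,0) <- {0, 8}
  (0,0,1,0) <- {6}
  (0,0,1,1) <- {2}
  (1,0,1,0) <- {3}
  (1,0,1,1) <- {7}
  (1,1,0,0) <- {1}
Distinct abstract states = 6

6


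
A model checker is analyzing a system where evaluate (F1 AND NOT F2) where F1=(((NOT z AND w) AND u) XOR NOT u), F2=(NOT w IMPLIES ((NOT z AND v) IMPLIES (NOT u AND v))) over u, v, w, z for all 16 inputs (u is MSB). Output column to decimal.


F1 = (((NOT z AND w) AND u) XOR NOT u)
F2 = (NOT w IMPLIES ((NOT z AND v) IMPLIES (NOT u AND v)))
Counterexample to F1=>F2 is where F1=1 and F2=0.
Evaluate each row (bits = u,v,w,z, MSB first):
  row 0 [0000]: F1=1 F2=1 -> F1&~F2 -> 0
  row 1 [0001]: F1=1 F2=1 -> F1&~F2 -> 0
  row 2 [0010]: F1=1 F2=1 -> F1&~F2 -> 0
  row 3 [0011]: F1=1 F2=1 -> F1&~F2 -> 0
  row 4 [0100]: F1=1 F2=1 -> F1&~F2 -> 0
  row 5 [0101]: F1=1 F2=1 -> F1&~F2 -> 0
  row 6 [0110]: F1=1 F2=1 -> F1&~F2 -> 0
  row 7 [0111]: F1=1 F2=1 -> F1&~F2 -> 0
  row 8 [1000]: F1=0 F2=1 -> F1&~F2 -> 0
  row 9 [1001]: F1=0 F2=1 -> F1&~F2 -> 0
  row 10 [1010]: F1=1 F2=1 -> F1&~F2 -> 0
  row 11 [1011]: F1=0 F2=1 -> F1&~F2 -> 0
  row 12 [1100]: F1=0 F2=0 -> F1&~F2 -> 0
  row 13 [1101]: F1=0 F2=1 -> F1&~F2 -> 0
  row 14 [1110]: F1=1 F2=1 -> F1&~F2 -> 0
  row 15 [1111]: F1=0 F2=1 -> F1&~F2 -> 0
Full result column, 4 rows per line (u,v fixed per line; w,z runs 00..11 left to right):
  rows 0-3 [u,v=00]: 0000  = hex 0
  rows 4-7 [u,v=01]: 0000  = hex 0
  rows 8-11 [u,v=10]: 0000  = hex 0
  rows 12-15 [u,v=11]: 0000  = hex 0
Counterexample vector (row 0 .. row 15) = 0000000000000000
Output column grouped in 4s = 0000 0000 0000 0000 = 0x0000
Convert to decimal digit by digit (value = value*16 + digit):
  0 -> 0
  0*16 + 0 = 0
  0*16 + 0 = 0
  0*16 + 0 = 0
Decimal = 0

0


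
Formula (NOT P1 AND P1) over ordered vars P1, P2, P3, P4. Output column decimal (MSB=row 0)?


Formula: (NOT P1 AND P1) over P1, P2, P3, P4 (16 rows)
Evaluate each row (bits = P1,P2,P3,P4, MSB first):
  row 0 [0000]: (NOT 0 AND 0) -> 0
  row 1 [0001]: (NOT 0 AND 0) -> 0
  row 2 [0010]: (NOT 0 AND 0) -> 0
  row 3 [0011]: (NOT 0 AND 0) -> 0
  row 4 [0100]: (NOT 0 AND 0) -> 0
  row 5 [0101]: (NOT 0 AND 0) -> 0
  row 6 [0110]: (NOT 0 AND 0) -> 0
  row 7 [0111]: (NOT 0 AND 0) -> 0
  row 8 [1000]: (NOT 1 AND 1) -> 0
  row 9 [1001]: (NOT 1 AND 1) -> 0
  row 10 [1010]: (NOT 1 AND 1) -> 0
  row 11 [1011]: (NOT 1 AND 1) -> 0
  row 12 [1100]: (NOT 1 AND 1) -> 0
  row 13 [1101]: (NOT 1 AND 1) -> 0
  row 14 [1110]: (NOT 1 AND 1) -> 0
  row 15 [1111]: (NOT 1 AND 1) -> 0
Full result column, 4 rows per line (P1,P2 fixed per line; P3,P4 runs 00..11 left to right):
  rows 0-3 [P1,P2=00]: 0000  = hex 0
  rows 4-7 [P1,P2=01]: 0000  = hex 0
  rows 8-11 [P1,P2=10]: 0000  = hex 0
  rows 12-15 [P1,P2=11]: 0000  = hex 0
Output column (row 0 .. row 15) = 0000000000000000
Output column grouped in 4s = 0000 0000 0000 0000 = 0x0000
Convert to decimal digit by digit (value = value*16 + digit):
  0 -> 0
  0*16 + 0 = 0
  0*16 + 0 = 0
  0*16 + 0 = 0
Decimal = 0

0


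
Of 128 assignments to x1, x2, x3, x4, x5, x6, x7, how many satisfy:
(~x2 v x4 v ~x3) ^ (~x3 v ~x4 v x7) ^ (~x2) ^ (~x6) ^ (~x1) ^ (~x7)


CNF with 6 clauses over 7 vars (128 assignments).
An assignment satisfies CNF iff every clause has >=1 true literal.
Check each row (bits = x1,x2,x3,x4,x5,x6,x7; clause T/F shown):
  row 0 [0000000]: clauses=TTTTTT -> 1
  row 1 [0000001]: clauses=TTTTTF -> 0
  row 2 [0000010]: clauses=TTTFTT -> 0
  row 3 [0000011]: clauses=TTTFTF -> 0
  row 4 [0000100]: clauses=TTTTTT -> 1
  (every remaining row is evaluated the same way; all 128 results are listed next)
Full result column, 8 rows per line (x1,x2,x3,x4 fixed per line; x5,x6,x7 runs 000..111 left to right):
  rows 0-7 [x1,x2,x3,x4=0000]: 10001000  (ones: 2)
  rows 8-15 [x1,x2,x3,x4=0001]: 10001000  (ones: 2)
  rows 16-23 [x1,x2,x3,x4=0010]: 10001000  (ones: 2)
  rows 24-31 [x1,x2,x3,x4=0011]: 00000000  (ones: 0)
  rows 32-39 [x1,x2,x3,x4=0100]: 00000000  (ones: 0)
  rows 40-47 [x1,x2,x3,x4=0101]: 00000000  (ones: 0)
  rows 48-55 [x1,x2,x3,x4=0110]: 00000000  (ones: 0)
  rows 56-63 [x1,x2,x3,x4=0111]: 00000000  (ones: 0)
  rows 64-71 [x1,x2,x3,x4=1000]: 00000000  (ones: 0)
  rows 72-79 [x1,x2,x3,x4=1001]: 00000000  (ones: 0)
  rows 80-87 [x1,x2,x3,x4=1010]: 00000000  (ones: 0)
  rows 88-95 [x1,x2,x3,x4=1011]: 00000000  (ones: 0)
  rows 96-103 [x1,x2,x3,x4=1100]: 00000000  (ones: 0)
  rows 104-111 [x1,x2,x3,x4=1101]: 00000000  (ones: 0)
  rows 112-119 [x1,x2,x3,x4=1110]: 00000000  (ones: 0)
  rows 120-127 [x1,x2,x3,x4=1111]: 00000000  (ones: 0)
Satisfying assignments = 2+2+2+0+0+0+0+0+0+0+0+0+0+0+0+0 = 6

6


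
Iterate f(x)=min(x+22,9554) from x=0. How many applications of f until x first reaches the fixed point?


Step 1: x=0, cap=9554, increment=22
Step 2: x grows by 22 each step until capped at 9554; fixed point is x=9554
Step 3: iterations = ceil(9554/22) = 435

435


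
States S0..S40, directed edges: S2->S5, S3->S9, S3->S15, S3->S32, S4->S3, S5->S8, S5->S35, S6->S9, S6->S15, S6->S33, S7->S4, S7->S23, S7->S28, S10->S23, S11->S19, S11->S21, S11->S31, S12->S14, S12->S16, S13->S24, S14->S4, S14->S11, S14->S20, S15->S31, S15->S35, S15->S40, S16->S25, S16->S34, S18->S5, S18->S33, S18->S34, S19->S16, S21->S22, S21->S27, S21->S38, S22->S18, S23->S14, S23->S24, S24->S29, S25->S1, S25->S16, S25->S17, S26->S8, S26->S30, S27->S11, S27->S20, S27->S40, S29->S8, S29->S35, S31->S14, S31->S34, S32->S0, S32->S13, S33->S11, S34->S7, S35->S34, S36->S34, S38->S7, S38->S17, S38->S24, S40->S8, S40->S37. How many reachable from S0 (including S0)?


BFS from S0:
  layer 0: {S0}
Reachable set: {S0}
Count = 1

1


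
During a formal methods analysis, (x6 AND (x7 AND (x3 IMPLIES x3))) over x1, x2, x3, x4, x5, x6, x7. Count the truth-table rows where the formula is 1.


Formula: (x6 AND (x7 AND (x3 IMPLIES x3))) over 7 vars (128 rows)
Evaluate each row (x1, x2, x3, x4, x5, x6, x7 as bits, MSB first):
  row 0 [0000000]: (0 AND (0 AND (0 IMPLIES 0))) -> 0
  row 1 [0000001]: (0 AND (1 AND (0 IMPLIES 0))) -> 0
  row 2 [0000010]: (1 AND (0 AND (0 IMPLIES 0))) -> 0
  row 3 [0000011]: (1 AND (1 AND (0 IMPLIES 0))) -> 1
  row 4 [0000100]: (0 AND (0 AND (0 IMPLIES 0))) -> 0
  (every remaining row is evaluated the same way; all 128 results are listed next)
Full result column, 8 rows per line (x1,x2,x3,x4 fixed per line; x5,x6,x7 runs 000..111 left to right):
  rows 0-7 [x1,x2,x3,x4=0000]: 00010001  (ones: 2)
  rows 8-15 [x1,x2,x3,x4=0001]: 00010001  (ones: 2)
  rows 16-23 [x1,x2,x3,x4=0010]: 00010001  (ones: 2)
  rows 24-31 [x1,x2,x3,x4=0011]: 00010001  (ones: 2)
  rows 32-39 [x1,x2,x3,x4=0100]: 00010001  (ones: 2)
  rows 40-47 [x1,x2,x3,x4=0101]: 00010001  (ones: 2)
  rows 48-55 [x1,x2,x3,x4=0110]: 00010001  (ones: 2)
  rows 56-63 [x1,x2,x3,x4=0111]: 00010001  (ones: 2)
  rows 64-71 [x1,x2,x3,x4=1000]: 00010001  (ones: 2)
  rows 72-79 [x1,x2,x3,x4=1001]: 00010001  (ones: 2)
  rows 80-87 [x1,x2,x3,x4=1010]: 00010001  (ones: 2)
  rows 88-95 [x1,x2,x3,x4=1011]: 00010001  (ones: 2)
  rows 96-103 [x1,x2,x3,x4=1100]: 00010001  (ones: 2)
  rows 104-111 [x1,x2,x3,x4=1101]: 00010001  (ones: 2)
  rows 112-119 [x1,x2,x3,x4=1110]: 00010001  (ones: 2)
  rows 120-127 [x1,x2,x3,x4=1111]: 00010001  (ones: 2)
Count of 1-rows = 2+2+2+2+2+2+2+2+2+2+2+2+2+2+2+2 = 32

32


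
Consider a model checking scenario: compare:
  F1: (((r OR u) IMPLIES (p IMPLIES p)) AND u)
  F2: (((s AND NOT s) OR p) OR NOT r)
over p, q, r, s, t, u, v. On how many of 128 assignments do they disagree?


F1 = (((r OR u) IMPLIES (p IMPLIES p)) AND u)
F2 = (((s AND NOT s) OR p) OR NOT r)
Evaluate both on each of 128 rows (bits = p,q,r,s,t,u,v):
  row 0 [0000000]: F1=0 F2=1 (differ) -> 1
  row 1 [0000001]: F1=0 F2=1 (differ) -> 1
  row 2 [0000010]: F1=1 F2=1 -> 0
  row 3 [0000011]: F1=1 F2=1 -> 0
  row 4 [0000100]: F1=0 F2=1 (differ) -> 1
  (every remaining row is evaluated the same way; all 128 results are listed next)
Full result column, 8 rows per line (p,q,r,s fixed per line; t,u,v runs 000..111 left to right):
  rows 0-7 [p,q,r,s=0000]: 11001100  (ones: 4)
  rows 8-15 [p,q,r,s=0001]: 11001100  (ones: 4)
  rows 16-23 [p,q,r,s=0010]: 00110011  (ones: 4)
  rows 24-31 [p,q,r,s=0011]: 00110011  (ones: 4)
  rows 32-39 [p,q,r,s=0100]: 11001100  (ones: 4)
  rows 40-47 [p,q,r,s=0101]: 11001100  (ones: 4)
  rows 48-55 [p,q,r,s=0110]: 00110011  (ones: 4)
  rows 56-63 [p,q,r,s=0111]: 00110011  (ones: 4)
  rows 64-71 [p,q,r,s=1000]: 11001100  (ones: 4)
  rows 72-79 [p,q,r,s=1001]: 11001100  (ones: 4)
  rows 80-87 [p,q,r,s=1010]: 11001100  (ones: 4)
  rows 88-95 [p,q,r,s=1011]: 11001100  (ones: 4)
  rows 96-103 [p,q,r,s=1100]: 11001100  (ones: 4)
  rows 104-111 [p,q,r,s=1101]: 11001100  (ones: 4)
  rows 112-119 [p,q,r,s=1110]: 11001100  (ones: 4)
  rows 120-127 [p,q,r,s=1111]: 11001100  (ones: 4)
Disagreements = 4+4+4+4+4+4+4+4+4+4+4+4+4+4+4+4 = 64

64


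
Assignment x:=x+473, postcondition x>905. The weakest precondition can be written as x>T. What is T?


Formula: wp(x:=E, P) = P[E/x] (substitute E for x in postcondition)
Step 1: Postcondition: x>905
Step 2: Substitute x+473 for x: x+473>905
Step 3: Solve for x: x > 905-473 = 432

432


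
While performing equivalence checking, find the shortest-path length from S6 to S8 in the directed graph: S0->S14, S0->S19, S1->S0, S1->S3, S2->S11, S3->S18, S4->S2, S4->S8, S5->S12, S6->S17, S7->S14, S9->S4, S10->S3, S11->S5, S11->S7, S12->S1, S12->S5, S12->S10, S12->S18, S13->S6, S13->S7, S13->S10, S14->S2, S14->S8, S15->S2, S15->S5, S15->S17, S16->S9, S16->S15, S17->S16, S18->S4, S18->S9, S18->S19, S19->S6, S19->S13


BFS layer-by-layer from S6:
  dist 0: {S6}
  dist 1: {S17}
  dist 2: {S16}
  dist 3: {S9, S15}
  dist 4: {S2, S4, S5}
  dist 5: {S8, S11, S12}
  -> S8 reached at distance 5
Shortest path length = 5

5


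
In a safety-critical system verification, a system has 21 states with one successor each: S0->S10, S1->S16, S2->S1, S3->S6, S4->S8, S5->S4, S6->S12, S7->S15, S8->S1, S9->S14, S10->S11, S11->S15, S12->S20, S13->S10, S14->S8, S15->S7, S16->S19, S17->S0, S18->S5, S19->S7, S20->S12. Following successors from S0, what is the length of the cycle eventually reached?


Trace from S0 until a state repeats:
  S0 -> S10 -> S11 -> S15 -> S7 -> S15
S15 first seen at step 3, revisited at step 5.
Cycle length = 5 - 3 = 2

2


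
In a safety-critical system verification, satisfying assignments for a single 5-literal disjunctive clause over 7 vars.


Step 1: Total=2^7=128
Step 2: Unsat when all 5 false: 2^2=4
Step 3: Sat=128-4=124

124


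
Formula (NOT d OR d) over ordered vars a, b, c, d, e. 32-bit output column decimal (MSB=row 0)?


Formula: (NOT d OR d) over a, b, c, d, e (32 rows)
Evaluate each row (bits = a,b,c,d,e, MSB first):
  row 0 [00000]: (NOT 0 OR 0) -> 1
  row 1 [00001]: (NOT 0 OR 0) -> 1
  row 2 [00010]: (NOT 1 OR 1) -> 1
  row 3 [00011]: (NOT 1 OR 1) -> 1
  row 4 [00100]: (NOT 0 OR 0) -> 1
  row 5 [00101]: (NOT 0 OR 0) -> 1
  row 6 [00110]: (NOT 1 OR 1) -> 1
  row 7 [00111]: (NOT 1 OR 1) -> 1
  row 8 [01000]: (NOT 0 OR 0) -> 1
  row 9 [01001]: (NOT 0 OR 0) -> 1
  row 10 [01010]: (NOT 1 OR 1) -> 1
  row 11 [01011]: (NOT 1 OR 1) -> 1
  row 12 [01100]: (NOT 0 OR 0) -> 1
  row 13 [01101]: (NOT 0 OR 0) -> 1
  row 14 [01110]: (NOT 1 OR 1) -> 1
  row 15 [01111]: (NOT 1 OR 1) -> 1
  row 16 [10000]: (NOT 0 OR 0) -> 1
  row 17 [10001]: (NOT 0 OR 0) -> 1
  row 18 [10010]: (NOT 1 OR 1) -> 1
  row 19 [10011]: (NOT 1 OR 1) -> 1
  row 20 [10100]: (NOT 0 OR 0) -> 1
  row 21 [10101]: (NOT 0 OR 0) -> 1
  row 22 [10110]: (NOT 1 OR 1) -> 1
  row 23 [10111]: (NOT 1 OR 1) -> 1
  row 24 [11000]: (NOT 0 OR 0) -> 1
  row 25 [11001]: (NOT 0 OR 0) -> 1
  row 26 [11010]: (NOT 1 OR 1) -> 1
  row 27 [11011]: (NOT 1 OR 1) -> 1
  row 28 [11100]: (NOT 0 OR 0) -> 1
  row 29 [11101]: (NOT 0 OR 0) -> 1
  row 30 [11110]: (NOT 1 OR 1) -> 1
  row 31 [11111]: (NOT 1 OR 1) -> 1
Full result column, 4 rows per line (a,b,c fixed per line; d,e runs 00..11 left to right):
  rows 0-3 [a,b,c=000]: 1111  = hex F
  rows 4-7 [a,b,c=001]: 1111  = hex F
  rows 8-11 [a,b,c=010]: 1111  = hex F
  rows 12-15 [a,b,c=011]: 1111  = hex F
  rows 16-19 [a,b,c=100]: 1111  = hex F
  rows 20-23 [a,b,c=101]: 1111  = hex F
  rows 24-27 [a,b,c=110]: 1111  = hex F
  rows 28-31 [a,b,c=111]: 1111  = hex F
Output column (row 0 .. row 31) = 11111111111111111111111111111111
Output column grouped in 4s = 1111 1111 1111 1111 1111 1111 1111 1111 = 0xFFFFFFFF
Convert to decimal digit by digit (value = value*16 + digit):
  F -> 15
  15*16 + 15 (F) = 255
  255*16 + 15 (F) = 4095
  4095*16 + 15 (F) = 65535
  65535*16 + 15 (F) = 1048575
  1048575*16 + 15 (F) = 16777215
  16777215*16 + 15 (F) = 268435455
  268435455*16 + 15 (F) = 4294967295
Decimal = 4294967295

4294967295


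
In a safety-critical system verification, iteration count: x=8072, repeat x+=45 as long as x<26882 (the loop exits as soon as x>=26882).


Step 1: x goes from 8072 toward 26882 by 45; the body runs while x<26882, so iterations = ceil((bound-start)/step)
Step 2: Distance=18810
Step 3: ceil(18810/45)=418

418


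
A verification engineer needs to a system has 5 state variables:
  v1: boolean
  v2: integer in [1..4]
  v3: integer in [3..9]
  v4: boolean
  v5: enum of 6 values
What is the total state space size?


State space = product of domain sizes of all variables.
Domain sizes:
  v1 (boolean): 2
  v2 (integer in [1..4]): 4
  v3 (integer in [3..9]): 7
  v4 (boolean): 2
  v5 (enum of 6 values): 6
Product = 2 * 4 * 7 * 2 * 6 = 672

672


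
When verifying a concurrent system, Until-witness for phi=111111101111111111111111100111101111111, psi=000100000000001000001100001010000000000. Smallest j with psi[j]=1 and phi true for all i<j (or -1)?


(phi U psi) at 0: need smallest j with psi[j]=1 and phi[i]=1 for all i in [0,j).
Scan from step 0:
  step 0: phi=1, psi=0 -> continue
  step 1: phi=1, psi=0 -> continue
  step 2: phi=1, psi=0 -> continue
  step 3: psi=1 and phi held for [0,3) -> witness found
Witness step = 3

3


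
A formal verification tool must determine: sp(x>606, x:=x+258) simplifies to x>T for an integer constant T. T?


Formula: sp(P, x:=E) = exists old_x. (x = E[old_x/x]) AND P[old_x/x] (old_x is the value of x before the assignment; eliminate old_x by solving x = E[old_x/x] for old_x)
Step 1: Precondition P: x>606, i.e. old_x > 606
Step 2: Assignment gives x = old_x + 258, so old_x = x - 258
Step 3: Substitute into P: x - 258 > 606
Step 4: Simplify: x > 606+258 = 864

864


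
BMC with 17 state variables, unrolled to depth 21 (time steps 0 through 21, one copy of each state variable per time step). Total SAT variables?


BMC unrolls to depth k, creating one copy of each state var for steps 0..k.
Step count = 21 + 1 = 22 (steps 0 through 21)
Vars per step = 17
Total = 17 * 22 = 374

374


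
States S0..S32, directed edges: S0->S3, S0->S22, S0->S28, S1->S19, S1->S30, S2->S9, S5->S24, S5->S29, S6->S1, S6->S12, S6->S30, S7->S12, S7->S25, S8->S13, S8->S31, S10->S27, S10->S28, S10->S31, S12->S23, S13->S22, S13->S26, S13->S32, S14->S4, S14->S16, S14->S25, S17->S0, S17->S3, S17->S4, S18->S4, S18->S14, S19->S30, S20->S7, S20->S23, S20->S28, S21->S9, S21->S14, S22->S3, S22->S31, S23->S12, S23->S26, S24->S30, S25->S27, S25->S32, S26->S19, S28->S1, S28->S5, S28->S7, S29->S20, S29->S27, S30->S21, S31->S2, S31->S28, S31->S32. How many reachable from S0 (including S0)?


BFS from S0:
  layer 0: {S0}
  layer 1: {S3, S22, S28}
  layer 2: {S1, S5, S7, S31}
  layer 3: {S2, S12, S19, S24, S25, S29, S30, S32}
  layer 4: {S9, S20, S21, S23, S27}
  layer 5: {S14, S26}
  layer 6: {S4, S16}
Reachable set: {S0, S1, S2, S3, S4, S5, S7, S9, S12, S14, S16, S19, S20, S21, S22, S23, S24, S25, S26, S27, S28, S29, S30, S31, S32}
Count = 25

25


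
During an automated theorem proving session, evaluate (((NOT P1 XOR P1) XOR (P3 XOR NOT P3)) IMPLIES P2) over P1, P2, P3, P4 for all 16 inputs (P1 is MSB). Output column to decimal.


Formula: (((NOT P1 XOR P1) XOR (P3 XOR NOT P3)) IMPLIES P2) over P1, P2, P3, P4 (16 rows)
Evaluate each row (bits = P1,P2,P3,P4, MSB first):
  row 0 [0000]: (((NOT 0 XOR 0) XOR (0 XOR NOT 0)) IMPLIES 0) -> 1
  row 1 [0001]: (((NOT 0 XOR 0) XOR (0 XOR NOT 0)) IMPLIES 0) -> 1
  row 2 [0010]: (((NOT 0 XOR 0) XOR (1 XOR NOT 1)) IMPLIES 0) -> 1
  row 3 [0011]: (((NOT 0 XOR 0) XOR (1 XOR NOT 1)) IMPLIES 0) -> 1
  row 4 [0100]: (((NOT 0 XOR 0) XOR (0 XOR NOT 0)) IMPLIES 1) -> 1
  row 5 [0101]: (((NOT 0 XOR 0) XOR (0 XOR NOT 0)) IMPLIES 1) -> 1
  row 6 [0110]: (((NOT 0 XOR 0) XOR (1 XOR NOT 1)) IMPLIES 1) -> 1
  row 7 [0111]: (((NOT 0 XOR 0) XOR (1 XOR NOT 1)) IMPLIES 1) -> 1
  row 8 [1000]: (((NOT 1 XOR 1) XOR (0 XOR NOT 0)) IMPLIES 0) -> 1
  row 9 [1001]: (((NOT 1 XOR 1) XOR (0 XOR NOT 0)) IMPLIES 0) -> 1
  row 10 [1010]: (((NOT 1 XOR 1) XOR (1 XOR NOT 1)) IMPLIES 0) -> 1
  row 11 [1011]: (((NOT 1 XOR 1) XOR (1 XOR NOT 1)) IMPLIES 0) -> 1
  row 12 [1100]: (((NOT 1 XOR 1) XOR (0 XOR NOT 0)) IMPLIES 1) -> 1
  row 13 [1101]: (((NOT 1 XOR 1) XOR (0 XOR NOT 0)) IMPLIES 1) -> 1
  row 14 [1110]: (((NOT 1 XOR 1) XOR (1 XOR NOT 1)) IMPLIES 1) -> 1
  row 15 [1111]: (((NOT 1 XOR 1) XOR (1 XOR NOT 1)) IMPLIES 1) -> 1
Full result column, 4 rows per line (P1,P2 fixed per line; P3,P4 runs 00..11 left to right):
  rows 0-3 [P1,P2=00]: 1111  = hex F
  rows 4-7 [P1,P2=01]: 1111  = hex F
  rows 8-11 [P1,P2=10]: 1111  = hex F
  rows 12-15 [P1,P2=11]: 1111  = hex F
Output column (row 0 .. row 15) = 1111111111111111
Output column grouped in 4s = 1111 1111 1111 1111 = 0xFFFF
Convert to decimal digit by digit (value = value*16 + digit):
  F -> 15
  15*16 + 15 (F) = 255
  255*16 + 15 (F) = 4095
  4095*16 + 15 (F) = 65535
Decimal = 65535

65535


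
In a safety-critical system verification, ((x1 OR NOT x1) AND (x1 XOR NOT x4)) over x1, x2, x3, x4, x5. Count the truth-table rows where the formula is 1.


Formula: ((x1 OR NOT x1) AND (x1 XOR NOT x4)) over 5 vars (32 rows)
Evaluate each row (x1, x2, x3, x4, x5 as bits, MSB first):
  row 0 [00000]: ((0 OR NOT 0) AND (0 XOR NOT 0)) -> 1
  row 1 [00001]: ((0 OR NOT 0) AND (0 XOR NOT 0)) -> 1
  row 2 [00010]: ((0 OR NOT 0) AND (0 XOR NOT 1)) -> 0
  row 3 [00011]: ((0 OR NOT 0) AND (0 XOR NOT 1)) -> 0
  row 4 [00100]: ((0 OR NOT 0) AND (0 XOR NOT 0)) -> 1
  row 5 [00101]: ((0 OR NOT 0) AND (0 XOR NOT 0)) -> 1
  row 6 [00110]: ((0 OR NOT 0) AND (0 XOR NOT 1)) -> 0
  row 7 [00111]: ((0 OR NOT 0) AND (0 XOR NOT 1)) -> 0
  row 8 [01000]: ((0 OR NOT 0) AND (0 XOR NOT 0)) -> 1
  row 9 [01001]: ((0 OR NOT 0) AND (0 XOR NOT 0)) -> 1
  row 10 [01010]: ((0 OR NOT 0) AND (0 XOR NOT 1)) -> 0
  row 11 [01011]: ((0 OR NOT 0) AND (0 XOR NOT 1)) -> 0
  row 12 [01100]: ((0 OR NOT 0) AND (0 XOR NOT 0)) -> 1
  row 13 [01101]: ((0 OR NOT 0) AND (0 XOR NOT 0)) -> 1
  row 14 [01110]: ((0 OR NOT 0) AND (0 XOR NOT 1)) -> 0
  row 15 [01111]: ((0 OR NOT 0) AND (0 XOR NOT 1)) -> 0
  row 16 [10000]: ((1 OR NOT 1) AND (1 XOR NOT 0)) -> 0
  row 17 [10001]: ((1 OR NOT 1) AND (1 XOR NOT 0)) -> 0
  row 18 [10010]: ((1 OR NOT 1) AND (1 XOR NOT 1)) -> 1
  row 19 [10011]: ((1 OR NOT 1) AND (1 XOR NOT 1)) -> 1
  row 20 [10100]: ((1 OR NOT 1) AND (1 XOR NOT 0)) -> 0
  row 21 [10101]: ((1 OR NOT 1) AND (1 XOR NOT 0)) -> 0
  row 22 [10110]: ((1 OR NOT 1) AND (1 XOR NOT 1)) -> 1
  row 23 [10111]: ((1 OR NOT 1) AND (1 XOR NOT 1)) -> 1
  row 24 [11000]: ((1 OR NOT 1) AND (1 XOR NOT 0)) -> 0
  row 25 [11001]: ((1 OR NOT 1) AND (1 XOR NOT 0)) -> 0
  row 26 [11010]: ((1 OR NOT 1) AND (1 XOR NOT 1)) -> 1
  row 27 [11011]: ((1 OR NOT 1) AND (1 XOR NOT 1)) -> 1
  row 28 [11100]: ((1 OR NOT 1) AND (1 XOR NOT 0)) -> 0
  row 29 [11101]: ((1 OR NOT 1) AND (1 XOR NOT 0)) -> 0
  row 30 [11110]: ((1 OR NOT 1) AND (1 XOR NOT 1)) -> 1
  row 31 [11111]: ((1 OR NOT 1) AND (1 XOR NOT 1)) -> 1
Full result column, 8 rows per line (x1,x2 fixed per line; x3,x4,x5 runs 000..111 left to right):
  rows 0-7 [x1,x2=00]: 11001100  (ones: 4)
  rows 8-15 [x1,x2=01]: 11001100  (ones: 4)
  rows 16-23 [x1,x2=10]: 00110011  (ones: 4)
  rows 24-31 [x1,x2=11]: 00110011  (ones: 4)
Count of 1-rows = 4+4+4+4 = 16

16


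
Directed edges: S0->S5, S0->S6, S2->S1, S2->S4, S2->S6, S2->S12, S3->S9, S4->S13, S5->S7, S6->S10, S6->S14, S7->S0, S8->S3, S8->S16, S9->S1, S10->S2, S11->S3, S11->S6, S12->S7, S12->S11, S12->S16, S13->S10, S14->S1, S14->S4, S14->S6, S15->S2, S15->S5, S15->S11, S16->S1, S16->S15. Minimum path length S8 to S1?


BFS layer-by-layer from S8:
  dist 0: {S8}
  dist 1: {S3, S16}
  dist 2: {S1, S9, S15}
  -> S1 reached at distance 2
Shortest path length = 2

2


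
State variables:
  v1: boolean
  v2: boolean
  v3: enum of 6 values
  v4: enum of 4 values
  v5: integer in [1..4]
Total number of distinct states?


State space = product of domain sizes of all variables.
Domain sizes:
  v1 (boolean): 2
  v2 (boolean): 2
  v3 (enum of 6 values): 6
  v4 (enum of 4 values): 4
  v5 (integer in [1..4]): 4
Product = 2 * 2 * 6 * 4 * 4 = 384

384


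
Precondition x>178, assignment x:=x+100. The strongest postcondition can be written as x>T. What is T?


Formula: sp(P, x:=E) = exists old_x. (x = E[old_x/x]) AND P[old_x/x] (old_x is the value of x before the assignment; eliminate old_x by solving x = E[old_x/x] for old_x)
Step 1: Precondition P: x>178, i.e. old_x > 178
Step 2: Assignment gives x = old_x + 100, so old_x = x - 100
Step 3: Substitute into P: x - 100 > 178
Step 4: Simplify: x > 178+100 = 278

278


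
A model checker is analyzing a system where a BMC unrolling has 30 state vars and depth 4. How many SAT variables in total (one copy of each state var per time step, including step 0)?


BMC unrolls to depth k, creating one copy of each state var for steps 0..k.
Step count = 4 + 1 = 5 (steps 0 through 4)
Vars per step = 30
Total = 30 * 5 = 150

150


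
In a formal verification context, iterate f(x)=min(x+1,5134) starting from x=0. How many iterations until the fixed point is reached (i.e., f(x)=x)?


Step 1: x=0, cap=5134, increment=1
Step 2: x grows by 1 each step until capped at 5134; fixed point is x=5134
Step 3: iterations = ceil(5134/1) = 5134

5134


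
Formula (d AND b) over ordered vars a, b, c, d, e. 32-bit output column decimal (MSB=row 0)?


Formula: (d AND b) over a, b, c, d, e (32 rows)
Evaluate each row (bits = a,b,c,d,e, MSB first):
  row 0 [00000]: (0 AND 0) -> 0
  row 1 [00001]: (0 AND 0) -> 0
  row 2 [00010]: (1 AND 0) -> 0
  row 3 [00011]: (1 AND 0) -> 0
  row 4 [00100]: (0 AND 0) -> 0
  row 5 [00101]: (0 AND 0) -> 0
  row 6 [00110]: (1 AND 0) -> 0
  row 7 [00111]: (1 AND 0) -> 0
  row 8 [01000]: (0 AND 1) -> 0
  row 9 [01001]: (0 AND 1) -> 0
  row 10 [01010]: (1 AND 1) -> 1
  row 11 [01011]: (1 AND 1) -> 1
  row 12 [01100]: (0 AND 1) -> 0
  row 13 [01101]: (0 AND 1) -> 0
  row 14 [01110]: (1 AND 1) -> 1
  row 15 [01111]: (1 AND 1) -> 1
  row 16 [10000]: (0 AND 0) -> 0
  row 17 [10001]: (0 AND 0) -> 0
  row 18 [10010]: (1 AND 0) -> 0
  row 19 [10011]: (1 AND 0) -> 0
  row 20 [10100]: (0 AND 0) -> 0
  row 21 [10101]: (0 AND 0) -> 0
  row 22 [10110]: (1 AND 0) -> 0
  row 23 [10111]: (1 AND 0) -> 0
  row 24 [11000]: (0 AND 1) -> 0
  row 25 [11001]: (0 AND 1) -> 0
  row 26 [11010]: (1 AND 1) -> 1
  row 27 [11011]: (1 AND 1) -> 1
  row 28 [11100]: (0 AND 1) -> 0
  row 29 [11101]: (0 AND 1) -> 0
  row 30 [11110]: (1 AND 1) -> 1
  row 31 [11111]: (1 AND 1) -> 1
Full result column, 4 rows per line (a,b,c fixed per line; d,e runs 00..11 left to right):
  rows 0-3 [a,b,c=000]: 0000  = hex 0
  rows 4-7 [a,b,c=001]: 0000  = hex 0
  rows 8-11 [a,b,c=010]: 0011  = hex 3
  rows 12-15 [a,b,c=011]: 0011  = hex 3
  rows 16-19 [a,b,c=100]: 0000  = hex 0
  rows 20-23 [a,b,c=101]: 0000  = hex 0
  rows 24-27 [a,b,c=110]: 0011  = hex 3
  rows 28-31 [a,b,c=111]: 0011  = hex 3
Output column (row 0 .. row 31) = 00000000001100110000000000110011
Output column grouped in 4s = 0000 0000 0011 0011 0000 0000 0011 0011 = 0x00330033
Convert to decimal digit by digit (value = value*16 + digit):
  0 -> 0
  0*16 + 0 = 0
  0*16 + 3 = 3
  3*16 + 3 = 51
  51*16 + 0 = 816
  816*16 + 0 = 13056
  13056*16 + 3 = 208899
  208899*16 + 3 = 3342387
Decimal = 3342387

3342387
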